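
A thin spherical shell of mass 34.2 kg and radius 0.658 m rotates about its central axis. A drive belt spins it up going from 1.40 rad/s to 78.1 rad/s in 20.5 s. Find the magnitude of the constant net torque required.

τ ≈ 36.9 N·m

I = (2/3)MR² = (2/3)(34.2)(0.658)² = 9.872 kg·m².
α = Δω/Δt = (78.1 − 1.40)/20.5 = 3.741 rad/s².
τ = Iα = (9.872)(3.741) = 36.93 N·m.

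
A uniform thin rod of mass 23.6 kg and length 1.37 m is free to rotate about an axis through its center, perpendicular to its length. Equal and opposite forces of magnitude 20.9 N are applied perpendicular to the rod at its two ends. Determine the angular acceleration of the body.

I = (1/12)ML² = (1/12)(23.6)(1.37)² = 3.691 kg·m².
The couple gives τ = F·(L/2) + F·(L/2) = F L = (20.9)(1.37) = 28.63 N·m.
Newton's second law for rotation, τ = Iα, gives α = τ/I = 28.63/3.691 = 7.757 rad/s².

α ≈ 7.76 rad/s²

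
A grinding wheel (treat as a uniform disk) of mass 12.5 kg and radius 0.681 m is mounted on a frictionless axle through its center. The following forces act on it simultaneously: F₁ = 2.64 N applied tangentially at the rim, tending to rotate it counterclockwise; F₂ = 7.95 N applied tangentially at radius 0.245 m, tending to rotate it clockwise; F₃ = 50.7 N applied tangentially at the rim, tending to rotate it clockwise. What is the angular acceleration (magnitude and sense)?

I = ½MR² = (1/2)(12.5)(0.681)² = 2.899 kg·m².
Taking counterclockwise as positive: τ₁ = +(2.64)(0.681) = +1.798 N·m; τ₂ = −(7.95)(0.245) = −1.948 N·m; τ₃ = −(50.7)(0.681) = −34.53 N·m.
Net torque τ = -34.68 N·m.
α = τ/I = -34.68/2.899 = -11.96 rad/s².

α ≈ 12.0 rad/s², clockwise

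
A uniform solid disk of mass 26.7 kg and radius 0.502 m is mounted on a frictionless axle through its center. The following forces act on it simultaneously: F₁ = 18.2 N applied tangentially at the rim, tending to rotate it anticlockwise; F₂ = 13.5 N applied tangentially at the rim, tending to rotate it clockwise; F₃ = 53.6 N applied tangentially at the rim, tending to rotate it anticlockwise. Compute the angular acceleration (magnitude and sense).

α ≈ 8.70 rad/s², anticlockwise

I = ½MR² = (1/2)(26.7)(0.502)² = 3.364 kg·m².
Taking anticlockwise as positive: τ₁ = +(18.2)(0.502) = +9.136 N·m; τ₂ = −(13.5)(0.502) = −6.777 N·m; τ₃ = +(53.6)(0.502) = +26.91 N·m.
Net torque τ = 29.27 N·m.
α = τ/I = 29.27/3.364 = 8.699 rad/s².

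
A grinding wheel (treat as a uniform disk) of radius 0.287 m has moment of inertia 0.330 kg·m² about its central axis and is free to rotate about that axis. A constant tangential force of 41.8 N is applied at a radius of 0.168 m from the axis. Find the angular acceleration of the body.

α ≈ 21.3 rad/s²

τ = F·r = (41.8)(0.168) = 7.022 N·m.
Newton's second law for rotation, τ = Iα, gives α = τ/I = 7.022/0.3300 = 21.28 rad/s².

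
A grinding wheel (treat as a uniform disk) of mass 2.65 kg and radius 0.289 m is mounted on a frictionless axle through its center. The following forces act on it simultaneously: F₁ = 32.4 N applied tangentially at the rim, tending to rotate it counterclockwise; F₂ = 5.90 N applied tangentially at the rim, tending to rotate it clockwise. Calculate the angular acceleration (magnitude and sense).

I = ½MR² = (1/2)(2.65)(0.289)² = 0.1107 kg·m².
Taking counterclockwise as positive: τ₁ = +(32.4)(0.289) = +9.364 N·m; τ₂ = −(5.90)(0.289) = −1.705 N·m.
Net torque τ = 7.658 N·m.
α = τ/I = 7.658/0.1107 = 69.20 rad/s².

α ≈ 69.2 rad/s², counterclockwise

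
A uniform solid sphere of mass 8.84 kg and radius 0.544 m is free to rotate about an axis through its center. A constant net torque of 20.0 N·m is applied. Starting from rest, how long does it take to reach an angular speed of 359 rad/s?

I = (2/5)MR² = (2/5)(8.84)(0.544)² = 1.046 kg·m².
α = τ/I = 20.0/1.046 = 19.11 rad/s².
ω = αt ⇒ t = ω/α = 359/19.11 = 18.78 s.

t ≈ 18.8 s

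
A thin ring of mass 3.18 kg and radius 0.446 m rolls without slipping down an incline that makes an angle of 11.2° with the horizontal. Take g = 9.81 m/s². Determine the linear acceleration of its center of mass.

a ≈ 0.953 m/s²

Translation along the incline: Mg sinθ − f = Ma.
Rotation about the center: fR = Iα with I = MR². No-slip gives a = αR, so f = (I/R²)a = M a.
Substituting: Mg sinθ = (1 + 1.000)Ma, so a = g sinθ/(1 + 1.000) = (9.81) sin 11.2° / 2.000 = 0.9527 m/s².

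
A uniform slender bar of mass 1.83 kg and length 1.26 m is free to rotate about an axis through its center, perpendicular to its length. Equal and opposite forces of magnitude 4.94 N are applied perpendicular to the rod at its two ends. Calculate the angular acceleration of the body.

I = (1/12)ML² = (1/12)(1.83)(1.26)² = 0.2421 kg·m².
The couple gives τ = F·(L/2) + F·(L/2) = F L = (4.94)(1.26) = 6.224 N·m.
From τ = Iα: α = 6.224/0.2421 = 25.71 rad/s².

α ≈ 25.7 rad/s²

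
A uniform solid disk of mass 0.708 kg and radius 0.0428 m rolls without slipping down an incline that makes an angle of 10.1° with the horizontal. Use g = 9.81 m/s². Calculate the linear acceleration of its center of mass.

Translation along the incline: Mg sinθ − f = Ma.
Rotation about the center: fR = Iα with I = ½MR². No-slip gives a = αR, so f = (I/R²)a = (1/2)M a.
Substituting: Mg sinθ = (1 + 0.5000)Ma, so a = g sinθ/(1 + 0.5000) = (9.81) sin 10.1° / 1.500 = 1.147 m/s².

a ≈ 1.15 m/s²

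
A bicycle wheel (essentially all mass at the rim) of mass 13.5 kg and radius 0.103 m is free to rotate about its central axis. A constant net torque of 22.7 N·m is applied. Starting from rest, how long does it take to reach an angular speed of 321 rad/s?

t ≈ 2.03 s

I = MR² = (13.5)(0.103)² = 0.1432 kg·m².
α = τ/I = 22.7/0.1432 = 158.5 rad/s².
ω = αt ⇒ t = ω/α = 321/158.5 = 2.025 s.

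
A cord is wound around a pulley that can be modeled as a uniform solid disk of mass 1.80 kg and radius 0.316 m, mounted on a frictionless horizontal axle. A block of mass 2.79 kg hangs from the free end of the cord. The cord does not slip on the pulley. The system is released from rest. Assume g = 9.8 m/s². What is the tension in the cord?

I = ½MR² = (1/2)(1.80)(0.316)² = 0.08987 kg·m².
Block: mg − T = ma. Pulley: TR = Iα. No-slip: a = αR, so T = (I/R²)a = 0.9000·a.
Then mg = (m + 0.9000)a, so a = (2.79)(9.8)/(2.79 + 0.9000) = 7.410 m/s².
T = 0.9000·a = 6.669 N.

T ≈ 6.67 N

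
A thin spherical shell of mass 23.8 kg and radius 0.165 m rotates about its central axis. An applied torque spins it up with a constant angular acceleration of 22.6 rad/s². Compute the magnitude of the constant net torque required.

I = (2/3)MR² = (2/3)(23.8)(0.165)² = 0.4320 kg·m².
τ = Iα = (0.4320)(22.60) = 9.763 N·m.

τ ≈ 9.76 N·m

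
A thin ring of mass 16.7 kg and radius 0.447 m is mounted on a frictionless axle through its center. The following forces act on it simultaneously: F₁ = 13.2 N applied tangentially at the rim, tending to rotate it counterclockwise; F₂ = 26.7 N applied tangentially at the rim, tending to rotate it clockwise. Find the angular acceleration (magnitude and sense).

I = MR² = (16.7)(0.447)² = 3.337 kg·m².
Taking counterclockwise as positive: τ₁ = +(13.2)(0.447) = +5.900 N·m; τ₂ = −(26.7)(0.447) = −11.93 N·m.
Net torque τ = -6.035 N·m.
α = τ/I = -6.035/3.337 = -1.808 rad/s².

α ≈ 1.81 rad/s², clockwise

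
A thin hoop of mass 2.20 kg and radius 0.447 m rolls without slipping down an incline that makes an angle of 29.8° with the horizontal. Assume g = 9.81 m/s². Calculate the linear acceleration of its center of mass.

Translation along the incline: Mg sinθ − f = Ma.
Rotation about the center: fR = Iα with I = MR². No-slip gives a = αR, so f = (I/R²)a = M a.
Substituting: Mg sinθ = (1 + 1.000)Ma, so a = g sinθ/(1 + 1.000) = (9.81) sin 29.8° / 2.000 = 2.438 m/s².

a ≈ 2.44 m/s²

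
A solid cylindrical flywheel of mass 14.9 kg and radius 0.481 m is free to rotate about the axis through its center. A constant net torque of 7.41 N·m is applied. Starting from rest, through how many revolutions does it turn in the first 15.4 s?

≈ 81.1 revolutions

I = ½MR² = (1/2)(14.9)(0.481)² = 1.724 kg·m².
α = τ/I = 7.41/1.724 = 4.299 rad/s².
θ = ½αt² = ½(4.299)(15.4)² = 509.8 rad.
Revolutions = θ/(2π) = 81.13.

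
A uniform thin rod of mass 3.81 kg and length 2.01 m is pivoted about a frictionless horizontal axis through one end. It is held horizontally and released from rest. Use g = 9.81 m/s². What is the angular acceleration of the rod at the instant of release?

About the pivot, I = (1/3)ML² = (1/3)(3.81)(2.01)² = 5.131 kg·m².
The weight acts at the center, a distance L/2 = 1.005 m from the pivot; τ = Mg(L/2) = 37.56 N·m.
α = τ/I = 37.56/5.131 = 7.321 rad/s².
(Equivalently α = (3g/(2L)) = 7.321 rad/s².)

α ≈ 7.32 rad/s²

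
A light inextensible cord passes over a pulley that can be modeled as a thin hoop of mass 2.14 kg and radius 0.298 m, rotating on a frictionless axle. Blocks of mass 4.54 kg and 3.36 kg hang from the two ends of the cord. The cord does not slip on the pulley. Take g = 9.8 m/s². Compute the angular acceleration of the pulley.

α ≈ 3.87 rad/s²

I = MR² = (2.14)(0.298)² = 0.1900 kg·m².
Heavier block: m₁g − T₁ = m₁a. Lighter block: T₂ − m₂g = m₂a.
Pulley: (T₁ − T₂)R = Iα = I(a/R), so T₁ − T₂ = (I/R²)a = 1·M_p a = 2.140·a.
Adding the three: (m₁ − m₂)g = (m₁ + m₂ + 2.140)a, so a = (4.54 − 3.36)(9.8)/(4.54 + 3.36 + 2.140) = 1.152 m/s².
α = a/R = 1.152/0.298 = 3.865 rad/s².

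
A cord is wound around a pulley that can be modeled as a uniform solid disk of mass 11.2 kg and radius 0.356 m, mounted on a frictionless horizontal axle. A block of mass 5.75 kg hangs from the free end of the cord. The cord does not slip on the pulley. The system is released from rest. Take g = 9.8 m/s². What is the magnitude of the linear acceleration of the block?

I = ½MR² = (1/2)(11.2)(0.356)² = 0.7097 kg·m².
Block: mg − T = ma. Pulley: TR = Iα. No-slip: a = αR, so T = (I/R²)a = 5.600·a.
Then mg = (m + 5.600)a, so a = (5.75)(9.8)/(5.75 + 5.600) = 4.965 m/s².

a ≈ 4.96 m/s²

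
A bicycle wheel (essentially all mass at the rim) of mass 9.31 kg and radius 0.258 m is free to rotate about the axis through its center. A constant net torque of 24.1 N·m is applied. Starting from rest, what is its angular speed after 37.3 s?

ω ≈ 1450 rad/s

I = MR² = (9.31)(0.258)² = 0.6197 kg·m².
α = τ/I = 24.1/0.6197 = 38.89 rad/s².
ω = ω₀ + αt = 0 + (38.89)(37.3) = 1451 rad/s.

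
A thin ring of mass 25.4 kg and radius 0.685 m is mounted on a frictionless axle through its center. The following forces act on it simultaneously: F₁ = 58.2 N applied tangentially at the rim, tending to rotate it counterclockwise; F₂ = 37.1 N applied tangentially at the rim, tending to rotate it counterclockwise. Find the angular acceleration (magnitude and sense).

I = MR² = (25.4)(0.685)² = 11.92 kg·m².
Taking counterclockwise as positive: τ₁ = +(58.2)(0.685) = +39.87 N·m; τ₂ = +(37.1)(0.685) = +25.41 N·m.
Net torque τ = 65.28 N·m.
α = τ/I = 65.28/11.92 = 5.477 rad/s².

α ≈ 5.48 rad/s², counterclockwise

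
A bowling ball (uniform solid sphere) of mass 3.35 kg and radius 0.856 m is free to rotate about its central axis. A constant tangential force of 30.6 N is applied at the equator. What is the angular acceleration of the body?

I = (2/5)MR² = (2/5)(3.35)(0.856)² = 0.9819 kg·m².
τ = F R = (30.6)(0.856) = 26.19 N·m.
From τ = Iα: α = 26.19/0.9819 = 26.68 rad/s².

α ≈ 26.7 rad/s²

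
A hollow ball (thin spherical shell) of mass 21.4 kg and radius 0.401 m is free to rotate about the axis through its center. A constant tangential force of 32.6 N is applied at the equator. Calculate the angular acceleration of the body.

α ≈ 5.70 rad/s²

I = (2/3)MR² = (2/3)(21.4)(0.401)² = 2.294 kg·m².
τ = F R = (32.6)(0.401) = 13.07 N·m.
From τ = Iα: α = 13.07/2.294 = 5.698 rad/s².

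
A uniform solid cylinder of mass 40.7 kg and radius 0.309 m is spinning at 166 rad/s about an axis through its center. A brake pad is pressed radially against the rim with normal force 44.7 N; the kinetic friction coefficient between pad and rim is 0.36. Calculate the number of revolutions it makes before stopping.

≈ 857 revolutions

I = ½MR² = (1/2)(40.7)(0.309)² = 1.943 kg·m².
Friction force f = μN = (0.36)(44.7) = 16.09 N at the rim; torque magnitude τ = fR = 4.972 N·m, opposing ω.
|α| = τ/I = 4.972/1.943 = 2.559 rad/s² (deceleration).
ω² = ω₀² − 2|α|θ with ω = 0 ⇒ θ = ω₀²/(2|α|) = 5384 rad = 856.9 rev.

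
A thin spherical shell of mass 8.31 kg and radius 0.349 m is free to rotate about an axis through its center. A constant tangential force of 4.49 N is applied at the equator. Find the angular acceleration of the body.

I = (2/3)MR² = (2/3)(8.31)(0.349)² = 0.6748 kg·m².
τ = F R = (4.49)(0.349) = 1.567 N·m.
Newton's second law for rotation, τ = Iα, gives α = τ/I = 1.567/0.6748 = 2.322 rad/s².

α ≈ 2.32 rad/s²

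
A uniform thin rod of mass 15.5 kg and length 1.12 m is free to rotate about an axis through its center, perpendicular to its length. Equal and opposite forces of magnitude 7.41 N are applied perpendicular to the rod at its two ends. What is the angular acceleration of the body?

α ≈ 5.12 rad/s²

I = (1/12)ML² = (1/12)(15.5)(1.12)² = 1.620 kg·m².
The couple gives τ = F·(L/2) + F·(L/2) = F L = (7.41)(1.12) = 8.299 N·m.
From τ = Iα: α = 8.299/1.620 = 5.122 rad/s².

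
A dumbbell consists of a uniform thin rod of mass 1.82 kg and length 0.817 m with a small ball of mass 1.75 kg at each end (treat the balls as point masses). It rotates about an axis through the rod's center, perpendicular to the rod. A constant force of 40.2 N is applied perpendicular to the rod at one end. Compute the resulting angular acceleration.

α ≈ 24.0 rad/s²

I_rod = (1/12)ML² = (1/12)(1.82)(0.817)² = 0.1012 kg·m².
I_balls = 2·m·(L/2)² = 2(1.75)(0.4085)² = 0.5841 kg·m².
Total I = 0.6853 kg·m².
τ = F·(L/2) = (40.2)(0.408) = 16.42 N·m.
α = τ/I = 16.42/0.6853 = 23.96 rad/s².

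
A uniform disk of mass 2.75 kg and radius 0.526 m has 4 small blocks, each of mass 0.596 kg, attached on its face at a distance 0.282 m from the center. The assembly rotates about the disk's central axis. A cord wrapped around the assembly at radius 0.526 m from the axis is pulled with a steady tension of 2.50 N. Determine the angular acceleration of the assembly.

α ≈ 2.31 rad/s²

I_disk = ½MR² = ½(2.75)(0.526)² = 0.3804 kg·m².
I_blocks = 4·m·r² = 4(0.596)(0.282)² = 0.1896 kg·m².
Total I = 0.5700 kg·m².
τ = F r = (2.50)(0.526) = 1.315 N·m.
α = τ/I = 1.315/0.5700 = 2.307 rad/s².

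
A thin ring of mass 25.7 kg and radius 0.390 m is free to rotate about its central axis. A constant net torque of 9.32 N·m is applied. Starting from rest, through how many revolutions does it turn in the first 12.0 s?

≈ 27.3 revolutions

I = MR² = (25.7)(0.390)² = 3.909 kg·m².
α = τ/I = 9.32/3.909 = 2.384 rad/s².
θ = ½αt² = ½(2.384)(12.0)² = 171.7 rad.
Revolutions = θ/(2π) = 27.32.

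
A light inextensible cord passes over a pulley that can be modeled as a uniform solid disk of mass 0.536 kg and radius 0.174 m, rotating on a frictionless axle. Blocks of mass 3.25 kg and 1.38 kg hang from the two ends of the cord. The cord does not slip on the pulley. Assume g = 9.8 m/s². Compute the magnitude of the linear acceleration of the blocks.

a ≈ 3.74 m/s²

I = ½MR² = (1/2)(0.536)(0.174)² = 0.008114 kg·m².
Heavier block: m₁g − T₁ = m₁a. Lighter block: T₂ − m₂g = m₂a.
Pulley: (T₁ − T₂)R = Iα = I(a/R), so T₁ − T₂ = (I/R²)a = (1/2)M_p a = 0.2680·a.
Adding the three: (m₁ − m₂)g = (m₁ + m₂ + 0.2680)a, so a = (3.25 − 1.38)(9.8)/(3.25 + 1.38 + 0.2680) = 3.742 m/s².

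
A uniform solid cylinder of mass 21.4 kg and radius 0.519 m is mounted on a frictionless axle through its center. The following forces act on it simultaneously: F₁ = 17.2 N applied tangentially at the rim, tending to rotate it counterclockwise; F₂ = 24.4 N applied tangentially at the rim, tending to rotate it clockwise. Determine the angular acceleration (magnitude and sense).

α ≈ 1.30 rad/s², clockwise

I = ½MR² = (1/2)(21.4)(0.519)² = 2.882 kg·m².
Taking counterclockwise as positive: τ₁ = +(17.2)(0.519) = +8.927 N·m; τ₂ = −(24.4)(0.519) = −12.66 N·m.
Net torque τ = -3.737 N·m.
α = τ/I = -3.737/2.882 = -1.297 rad/s².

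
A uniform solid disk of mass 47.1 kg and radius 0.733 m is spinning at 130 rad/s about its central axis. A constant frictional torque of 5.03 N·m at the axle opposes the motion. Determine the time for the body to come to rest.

t ≈ 327 s

I = ½MR² = (1/2)(47.1)(0.733)² = 12.65 kg·m².
The net torque has magnitude 5.03 N·m, opposing ω.
|α| = τ/I = 5.030/12.65 = 0.3975 rad/s² (deceleration).
0 = ω₀ − |α|t ⇒ t = ω₀/|α| = 130/0.3975 = 327.0 s.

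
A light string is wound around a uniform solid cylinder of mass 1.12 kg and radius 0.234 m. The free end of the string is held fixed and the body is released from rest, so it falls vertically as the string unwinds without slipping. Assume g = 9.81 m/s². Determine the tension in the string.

T ≈ 3.66 N

Translation: Mg − T = Ma. Rotation about the center: TR = Iα with I = ½MR².
With a = αR: T = (I/R²)a = (1/2)M a, so Mg = (1 + 0.5000)Ma.
a = g/(1 + 0.5000) = 9.81/1.500 = 6.540 m/s².
T = 0.5000·M·a = (0.5000)(1.12)(6.540) = 3.662 N.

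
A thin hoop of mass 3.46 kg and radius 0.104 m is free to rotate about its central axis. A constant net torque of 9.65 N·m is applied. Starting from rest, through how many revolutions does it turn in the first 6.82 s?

I = MR² = (3.46)(0.104)² = 0.03742 kg·m².
α = τ/I = 9.65/0.03742 = 257.9 rad/s².
θ = ½αt² = ½(257.9)(6.82)² = 5997 rad.
Revolutions = θ/(2π) = 954.4.

≈ 954 revolutions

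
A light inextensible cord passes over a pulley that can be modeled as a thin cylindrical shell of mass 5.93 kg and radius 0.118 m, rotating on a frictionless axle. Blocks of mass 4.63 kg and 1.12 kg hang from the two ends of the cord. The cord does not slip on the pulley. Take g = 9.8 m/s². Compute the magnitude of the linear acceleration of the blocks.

I = MR² = (5.93)(0.118)² = 0.08257 kg·m².
Heavier block: m₁g − T₁ = m₁a. Lighter block: T₂ − m₂g = m₂a.
Pulley: (T₁ − T₂)R = Iα = I(a/R), so T₁ − T₂ = (I/R²)a = 1·M_p a = 5.930·a.
Adding the three: (m₁ − m₂)g = (m₁ + m₂ + 5.930)a, so a = (4.63 − 1.12)(9.8)/(4.63 + 1.12 + 5.930) = 2.945 m/s².

a ≈ 2.95 m/s²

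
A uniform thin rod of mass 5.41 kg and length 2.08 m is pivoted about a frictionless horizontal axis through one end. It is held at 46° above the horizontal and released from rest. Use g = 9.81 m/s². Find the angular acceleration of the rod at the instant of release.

About the pivot, I = (1/3)ML² = (1/3)(5.41)(2.08)² = 7.802 kg·m².
The weight acts at the center, a distance L/2 = 1.040 m from the pivot; τ = Mg(L/2) cos 46° = 38.34 N·m.
α = τ/I = 38.34/7.802 = 4.914 rad/s².

α ≈ 4.91 rad/s²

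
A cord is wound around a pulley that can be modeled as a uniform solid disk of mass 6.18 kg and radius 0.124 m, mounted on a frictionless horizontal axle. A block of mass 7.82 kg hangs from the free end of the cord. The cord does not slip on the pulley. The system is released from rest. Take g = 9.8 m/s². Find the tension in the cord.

T ≈ 21.7 N

I = ½MR² = (1/2)(6.18)(0.124)² = 0.04751 kg·m².
Block: mg − T = ma. Pulley: TR = Iα. No-slip: a = αR, so T = (I/R²)a = 3.090·a.
Then mg = (m + 3.090)a, so a = (7.82)(9.8)/(7.82 + 3.090) = 7.024 m/s².
T = 3.090·a = 21.71 N.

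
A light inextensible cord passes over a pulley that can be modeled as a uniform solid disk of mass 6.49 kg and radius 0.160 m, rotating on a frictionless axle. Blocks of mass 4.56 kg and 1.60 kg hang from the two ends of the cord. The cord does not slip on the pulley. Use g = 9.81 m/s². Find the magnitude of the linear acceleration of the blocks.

a ≈ 3.09 m/s²

I = ½MR² = (1/2)(6.49)(0.160)² = 0.08307 kg·m².
Heavier block: m₁g − T₁ = m₁a. Lighter block: T₂ − m₂g = m₂a.
Pulley: (T₁ − T₂)R = Iα = I(a/R), so T₁ − T₂ = (I/R²)a = (1/2)M_p a = 3.245·a.
Adding the three: (m₁ − m₂)g = (m₁ + m₂ + 3.245)a, so a = (4.56 − 1.60)(9.81)/(4.56 + 1.60 + 3.245) = 3.087 m/s².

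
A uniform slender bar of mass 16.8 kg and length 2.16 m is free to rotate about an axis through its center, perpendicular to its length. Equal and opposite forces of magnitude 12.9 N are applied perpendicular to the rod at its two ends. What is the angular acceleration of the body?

α ≈ 4.27 rad/s²

I = (1/12)ML² = (1/12)(16.8)(2.16)² = 6.532 kg·m².
The couple gives τ = F·(L/2) + F·(L/2) = F L = (12.9)(2.16) = 27.86 N·m.
Newton's second law for rotation, τ = Iα, gives α = τ/I = 27.86/6.532 = 4.266 rad/s².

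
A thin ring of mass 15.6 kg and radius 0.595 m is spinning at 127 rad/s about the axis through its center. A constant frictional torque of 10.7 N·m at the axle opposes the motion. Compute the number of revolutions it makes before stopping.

I = MR² = (15.6)(0.595)² = 5.523 kg·m².
The net torque has magnitude 10.7 N·m, opposing ω.
|α| = τ/I = 10.70/5.523 = 1.937 rad/s² (deceleration).
ω² = ω₀² − 2|α|θ with ω = 0 ⇒ θ = ω₀²/(2|α|) = 4162 rad = 662.5 rev.

≈ 662 revolutions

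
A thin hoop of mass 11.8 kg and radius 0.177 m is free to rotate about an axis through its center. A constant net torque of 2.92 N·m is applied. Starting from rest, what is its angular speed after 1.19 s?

I = MR² = (11.8)(0.177)² = 0.3697 kg·m².
α = τ/I = 2.92/0.3697 = 7.899 rad/s².
ω = ω₀ + αt = 0 + (7.899)(1.19) = 9.399 rad/s.

ω ≈ 9.40 rad/s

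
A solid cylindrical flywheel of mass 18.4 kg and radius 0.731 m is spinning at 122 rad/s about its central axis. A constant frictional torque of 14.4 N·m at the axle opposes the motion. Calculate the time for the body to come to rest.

t ≈ 41.7 s

I = ½MR² = (1/2)(18.4)(0.731)² = 4.916 kg·m².
The net torque has magnitude 14.4 N·m, opposing ω.
|α| = τ/I = 14.40/4.916 = 2.929 rad/s² (deceleration).
0 = ω₀ − |α|t ⇒ t = ω₀/|α| = 122/2.929 = 41.65 s.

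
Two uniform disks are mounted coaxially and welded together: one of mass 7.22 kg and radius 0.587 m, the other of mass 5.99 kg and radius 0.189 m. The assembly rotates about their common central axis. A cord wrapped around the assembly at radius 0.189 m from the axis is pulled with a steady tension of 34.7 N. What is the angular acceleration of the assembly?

I = ½M₁R₁² + ½M₂R₂² = ½(7.22)(0.587)² + ½(5.99)(0.189)² = 1.351 kg·m².
τ = F r = (34.7)(0.189) = 6.558 N·m.
α = τ/I = 6.558/1.351 = 4.855 rad/s².

α ≈ 4.85 rad/s²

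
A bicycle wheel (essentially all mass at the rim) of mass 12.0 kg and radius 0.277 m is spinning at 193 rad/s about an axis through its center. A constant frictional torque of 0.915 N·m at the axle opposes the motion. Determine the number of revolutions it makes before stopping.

I = MR² = (12.0)(0.277)² = 0.9207 kg·m².
The net torque has magnitude 0.915 N·m, opposing ω.
|α| = τ/I = 0.9150/0.9207 = 0.9938 rad/s² (deceleration).
ω² = ω₀² − 2|α|θ with ω = 0 ⇒ θ = ω₀²/(2|α|) = 18740 rad = 2983 rev.

≈ 2980 revolutions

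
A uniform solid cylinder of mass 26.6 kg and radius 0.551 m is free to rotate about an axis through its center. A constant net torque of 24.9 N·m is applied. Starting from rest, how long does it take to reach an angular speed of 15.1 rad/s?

I = ½MR² = (1/2)(26.6)(0.551)² = 4.038 kg·m².
α = τ/I = 24.9/4.038 = 6.167 rad/s².
ω = αt ⇒ t = ω/α = 15.1/6.167 = 2.449 s.

t ≈ 2.45 s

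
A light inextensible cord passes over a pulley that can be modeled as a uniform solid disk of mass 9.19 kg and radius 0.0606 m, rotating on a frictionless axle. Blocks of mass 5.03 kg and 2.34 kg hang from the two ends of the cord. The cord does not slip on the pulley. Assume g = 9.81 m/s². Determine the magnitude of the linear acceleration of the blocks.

I = ½MR² = (1/2)(9.19)(0.0606)² = 0.01687 kg·m².
Heavier block: m₁g − T₁ = m₁a. Lighter block: T₂ − m₂g = m₂a.
Pulley: (T₁ − T₂)R = Iα = I(a/R), so T₁ − T₂ = (I/R²)a = (1/2)M_p a = 4.595·a.
Adding the three: (m₁ − m₂)g = (m₁ + m₂ + 4.595)a, so a = (5.03 − 2.34)(9.81)/(5.03 + 2.34 + 4.595) = 2.206 m/s².

a ≈ 2.21 m/s²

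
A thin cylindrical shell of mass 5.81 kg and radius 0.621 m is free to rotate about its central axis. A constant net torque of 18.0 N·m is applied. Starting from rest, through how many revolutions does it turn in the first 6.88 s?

≈ 30.3 revolutions

I = MR² = (5.81)(0.621)² = 2.241 kg·m².
α = τ/I = 18.0/2.241 = 8.034 rad/s².
θ = ½αt² = ½(8.034)(6.88)² = 190.1 rad.
Revolutions = θ/(2π) = 30.26.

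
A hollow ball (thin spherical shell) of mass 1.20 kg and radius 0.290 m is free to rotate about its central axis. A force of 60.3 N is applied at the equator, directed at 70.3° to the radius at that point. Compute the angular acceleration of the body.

α ≈ 245 rad/s²

I = (2/3)MR² = (2/3)(1.20)(0.290)² = 0.06728 kg·m².
Only the tangential component produces torque: τ = F R sinθ = (60.3)(0.290) sin 70.3° = 16.46 N·m.
Newton's second law for rotation, τ = Iα, gives α = τ/I = 16.46/0.06728 = 244.7 rad/s².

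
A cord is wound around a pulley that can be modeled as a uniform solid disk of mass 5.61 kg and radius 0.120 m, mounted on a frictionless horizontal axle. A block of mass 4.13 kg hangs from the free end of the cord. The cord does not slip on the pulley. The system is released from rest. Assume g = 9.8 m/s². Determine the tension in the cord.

I = ½MR² = (1/2)(5.61)(0.120)² = 0.04039 kg·m².
Block: mg − T = ma. Pulley: TR = Iα. No-slip: a = αR, so T = (I/R²)a = 2.805·a.
Then mg = (m + 2.805)a, so a = (4.13)(9.8)/(4.13 + 2.805) = 5.836 m/s².
T = 2.805·a = 16.37 N.

T ≈ 16.4 N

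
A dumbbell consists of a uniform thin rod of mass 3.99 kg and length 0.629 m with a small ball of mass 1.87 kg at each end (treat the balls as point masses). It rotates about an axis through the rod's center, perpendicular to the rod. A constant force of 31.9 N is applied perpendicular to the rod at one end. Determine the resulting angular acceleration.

α ≈ 20.0 rad/s²

I_rod = (1/12)ML² = (1/12)(3.99)(0.629)² = 0.1316 kg·m².
I_balls = 2·m·(L/2)² = 2(1.87)(0.3145)² = 0.3699 kg·m².
Total I = 0.5015 kg·m².
τ = F·(L/2) = (31.9)(0.315) = 10.03 N·m.
α = τ/I = 10.03/0.5015 = 20.01 rad/s².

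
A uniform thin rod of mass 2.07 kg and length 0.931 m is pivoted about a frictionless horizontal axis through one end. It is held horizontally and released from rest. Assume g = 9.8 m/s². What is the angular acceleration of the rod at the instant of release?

α ≈ 15.8 rad/s²

About the pivot, I = (1/3)ML² = (1/3)(2.07)(0.931)² = 0.5981 kg·m².
The weight acts at the center, a distance L/2 = 0.4655 m from the pivot; τ = Mg(L/2) = 9.443 N·m.
α = τ/I = 9.443/0.5981 = 15.79 rad/s².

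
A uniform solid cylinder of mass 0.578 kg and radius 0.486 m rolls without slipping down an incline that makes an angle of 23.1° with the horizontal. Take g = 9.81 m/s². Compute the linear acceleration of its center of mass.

a ≈ 2.57 m/s²

Translation along the incline: Mg sinθ − f = Ma.
Rotation about the center: fR = Iα with I = ½MR². No-slip gives a = αR, so f = (I/R²)a = (1/2)M a.
Substituting: Mg sinθ = (1 + 0.5000)Ma, so a = g sinθ/(1 + 0.5000) = (9.81) sin 23.1° / 1.500 = 2.566 m/s².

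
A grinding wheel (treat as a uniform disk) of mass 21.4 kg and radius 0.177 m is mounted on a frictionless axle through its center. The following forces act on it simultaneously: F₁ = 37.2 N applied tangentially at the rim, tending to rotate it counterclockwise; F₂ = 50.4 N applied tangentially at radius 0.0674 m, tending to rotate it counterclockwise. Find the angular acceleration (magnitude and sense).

α ≈ 29.8 rad/s², counterclockwise

I = ½MR² = (1/2)(21.4)(0.177)² = 0.3352 kg·m².
Taking counterclockwise as positive: τ₁ = +(37.2)(0.177) = +6.584 N·m; τ₂ = +(50.4)(0.0674) = +3.397 N·m.
Net torque τ = 9.981 N·m.
α = τ/I = 9.981/0.3352 = 29.78 rad/s².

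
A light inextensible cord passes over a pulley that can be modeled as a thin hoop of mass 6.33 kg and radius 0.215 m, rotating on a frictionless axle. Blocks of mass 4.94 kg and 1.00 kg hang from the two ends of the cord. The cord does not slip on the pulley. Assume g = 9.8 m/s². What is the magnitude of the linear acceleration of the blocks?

a ≈ 3.15 m/s²

I = MR² = (6.33)(0.215)² = 0.2926 kg·m².
Heavier block: m₁g − T₁ = m₁a. Lighter block: T₂ − m₂g = m₂a.
Pulley: (T₁ − T₂)R = Iα = I(a/R), so T₁ − T₂ = (I/R²)a = 1·M_p a = 6.330·a.
Adding the three: (m₁ − m₂)g = (m₁ + m₂ + 6.330)a, so a = (4.94 − 1.00)(9.8)/(4.94 + 1.00 + 6.330) = 3.147 m/s².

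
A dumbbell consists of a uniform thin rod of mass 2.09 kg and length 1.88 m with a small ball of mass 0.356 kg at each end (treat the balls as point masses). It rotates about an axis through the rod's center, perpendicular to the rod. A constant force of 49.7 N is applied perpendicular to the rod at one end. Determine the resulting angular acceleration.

I_rod = (1/12)ML² = (1/12)(2.09)(1.88)² = 0.6156 kg·m².
I_balls = 2·m·(L/2)² = 2(0.356)(0.9400)² = 0.6291 kg·m².
Total I = 1.245 kg·m².
τ = F·(L/2) = (49.7)(0.940) = 46.72 N·m.
α = τ/I = 46.72/1.245 = 37.53 rad/s².

α ≈ 37.5 rad/s²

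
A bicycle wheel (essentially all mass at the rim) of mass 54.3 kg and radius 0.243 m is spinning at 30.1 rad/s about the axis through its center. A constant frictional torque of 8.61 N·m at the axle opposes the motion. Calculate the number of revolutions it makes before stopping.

≈ 26.8 revolutions

I = MR² = (54.3)(0.243)² = 3.206 kg·m².
The net torque has magnitude 8.61 N·m, opposing ω.
|α| = τ/I = 8.610/3.206 = 2.685 rad/s² (deceleration).
ω² = ω₀² − 2|α|θ with ω = 0 ⇒ θ = ω₀²/(2|α|) = 168.7 rad = 26.85 rev.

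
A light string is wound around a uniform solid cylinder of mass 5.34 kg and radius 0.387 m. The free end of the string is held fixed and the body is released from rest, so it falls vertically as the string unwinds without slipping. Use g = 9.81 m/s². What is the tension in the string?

Translation: Mg − T = Ma. Rotation about the center: TR = Iα with I = ½MR².
With a = αR: T = (I/R²)a = (1/2)M a, so Mg = (1 + 0.5000)Ma.
a = g/(1 + 0.5000) = 9.81/1.500 = 6.540 m/s².
T = 0.5000·M·a = (0.5000)(5.34)(6.540) = 17.46 N.

T ≈ 17.5 N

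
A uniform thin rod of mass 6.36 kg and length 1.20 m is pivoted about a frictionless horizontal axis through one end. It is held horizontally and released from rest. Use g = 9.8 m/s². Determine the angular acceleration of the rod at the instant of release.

About the pivot, I = (1/3)ML² = (1/3)(6.36)(1.20)² = 3.053 kg·m².
The weight acts at the center, a distance L/2 = 0.6000 m from the pivot; τ = Mg(L/2) = 37.40 N·m.
α = τ/I = 37.40/3.053 = 12.25 rad/s².

α ≈ 12.3 rad/s²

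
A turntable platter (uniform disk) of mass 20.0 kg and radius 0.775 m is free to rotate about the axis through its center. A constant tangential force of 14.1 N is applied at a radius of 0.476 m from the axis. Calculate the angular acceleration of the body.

I = ½MR² = (1/2)(20.0)(0.775)² = 6.006 kg·m².
τ = F·r = (14.1)(0.476) = 6.712 N·m.
Newton's second law for rotation, τ = Iα, gives α = τ/I = 6.712/6.006 = 1.117 rad/s².

α ≈ 1.12 rad/s²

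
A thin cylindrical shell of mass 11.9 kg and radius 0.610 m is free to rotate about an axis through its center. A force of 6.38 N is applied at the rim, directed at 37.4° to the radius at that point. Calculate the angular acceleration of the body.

α ≈ 0.534 rad/s²

I = MR² = (11.9)(0.610)² = 4.428 kg·m².
Only the tangential component produces torque: τ = F R sinθ = (6.38)(0.610) sin 37.4° = 2.364 N·m.
From τ = Iα: α = 2.364/4.428 = 0.5338 rad/s².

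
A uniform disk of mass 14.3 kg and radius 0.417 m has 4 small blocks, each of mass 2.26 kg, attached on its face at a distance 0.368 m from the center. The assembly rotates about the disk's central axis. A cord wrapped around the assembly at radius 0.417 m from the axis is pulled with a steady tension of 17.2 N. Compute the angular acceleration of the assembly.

I_disk = ½MR² = ½(14.3)(0.417)² = 1.243 kg·m².
I_blocks = 4·m·r² = 4(2.26)(0.368)² = 1.224 kg·m².
Total I = 2.468 kg·m².
τ = F r = (17.2)(0.417) = 7.172 N·m.
α = τ/I = 7.172/2.468 = 2.907 rad/s².

α ≈ 2.91 rad/s²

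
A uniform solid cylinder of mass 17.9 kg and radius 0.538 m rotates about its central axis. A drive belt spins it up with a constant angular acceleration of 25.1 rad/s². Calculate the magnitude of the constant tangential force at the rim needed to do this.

I = ½MR² = (1/2)(17.9)(0.538)² = 2.591 kg·m².
The required torque is τ = Iα = (2.591)(25.10) = 65.02 N·m.
A tangential force at the rim gives τ = FR, so F = τ/R = 65.02/0.538 = 120.9 N.

F ≈ 121 N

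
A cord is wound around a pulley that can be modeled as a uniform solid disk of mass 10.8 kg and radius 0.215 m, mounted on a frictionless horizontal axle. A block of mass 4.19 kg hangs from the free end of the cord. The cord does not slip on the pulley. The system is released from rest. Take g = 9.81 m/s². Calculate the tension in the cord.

T ≈ 23.1 N

I = ½MR² = (1/2)(10.8)(0.215)² = 0.2496 kg·m².
Block: mg − T = ma. Pulley: TR = Iα. No-slip: a = αR, so T = (I/R²)a = 5.400·a.
Then mg = (m + 5.400)a, so a = (4.19)(9.81)/(4.19 + 5.400) = 4.286 m/s².
T = 5.400·a = 23.15 N.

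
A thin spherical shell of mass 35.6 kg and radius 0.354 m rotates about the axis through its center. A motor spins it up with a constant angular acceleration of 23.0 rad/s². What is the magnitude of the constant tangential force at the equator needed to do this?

I = (2/3)MR² = (2/3)(35.6)(0.354)² = 2.974 kg·m².
The required torque is τ = Iα = (2.974)(23.00) = 68.41 N·m.
A tangential force at the equator gives τ = FR, so F = τ/R = 68.41/0.354 = 193.2 N.

F ≈ 193 N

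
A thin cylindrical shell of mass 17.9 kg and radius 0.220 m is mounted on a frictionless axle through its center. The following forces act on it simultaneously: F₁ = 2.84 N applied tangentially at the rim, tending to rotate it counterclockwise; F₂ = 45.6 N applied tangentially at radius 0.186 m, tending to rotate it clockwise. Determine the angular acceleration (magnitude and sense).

α ≈ 9.07 rad/s², clockwise

I = MR² = (17.9)(0.220)² = 0.8664 kg·m².
Taking counterclockwise as positive: τ₁ = +(2.84)(0.220) = +0.6248 N·m; τ₂ = −(45.6)(0.186) = −8.482 N·m.
Net torque τ = -7.857 N·m.
α = τ/I = -7.857/0.8664 = -9.069 rad/s².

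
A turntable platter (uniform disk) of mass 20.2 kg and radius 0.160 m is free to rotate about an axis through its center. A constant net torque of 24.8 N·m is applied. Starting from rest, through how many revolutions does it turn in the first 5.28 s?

I = ½MR² = (1/2)(20.2)(0.160)² = 0.2586 kg·m².
α = τ/I = 24.8/0.2586 = 95.92 rad/s².
θ = ½αt² = ½(95.92)(5.28)² = 1337 rad.
Revolutions = θ/(2π) = 212.8.

≈ 213 revolutions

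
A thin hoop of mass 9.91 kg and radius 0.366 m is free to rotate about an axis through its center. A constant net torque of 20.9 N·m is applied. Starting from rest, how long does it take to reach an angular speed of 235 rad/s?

I = MR² = (9.91)(0.366)² = 1.328 kg·m².
α = τ/I = 20.9/1.328 = 15.74 rad/s².
ω = αt ⇒ t = ω/α = 235/15.74 = 14.93 s.

t ≈ 14.9 s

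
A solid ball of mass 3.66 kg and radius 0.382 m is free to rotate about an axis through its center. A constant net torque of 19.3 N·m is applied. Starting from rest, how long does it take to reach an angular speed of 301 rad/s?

I = (2/5)MR² = (2/5)(3.66)(0.382)² = 0.2136 kg·m².
α = τ/I = 19.3/0.2136 = 90.34 rad/s².
ω = αt ⇒ t = ω/α = 301/90.34 = 3.332 s.

t ≈ 3.33 s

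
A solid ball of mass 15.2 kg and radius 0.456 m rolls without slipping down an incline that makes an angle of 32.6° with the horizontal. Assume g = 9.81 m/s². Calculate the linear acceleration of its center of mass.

Translation along the incline: Mg sinθ − f = Ma.
Rotation about the center: fR = Iα with I = (2/5)MR². No-slip gives a = αR, so f = (I/R²)a = (2/5)M a.
Substituting: Mg sinθ = (1 + 0.4000)Ma, so a = g sinθ/(1 + 0.4000) = (9.81) sin 32.6° / 1.400 = 3.775 m/s².

a ≈ 3.78 m/s²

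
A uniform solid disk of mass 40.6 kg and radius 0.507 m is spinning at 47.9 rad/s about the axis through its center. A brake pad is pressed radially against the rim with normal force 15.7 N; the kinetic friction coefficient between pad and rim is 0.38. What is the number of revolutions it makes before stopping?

≈ 315 revolutions

I = ½MR² = (1/2)(40.6)(0.507)² = 5.218 kg·m².
Friction force f = μN = (0.38)(15.7) = 5.966 N at the rim; torque magnitude τ = fR = 3.025 N·m, opposing ω.
|α| = τ/I = 3.025/5.218 = 0.5797 rad/s² (deceleration).
ω² = ω₀² − 2|α|θ with ω = 0 ⇒ θ = ω₀²/(2|α|) = 1979 rad = 315.0 rev.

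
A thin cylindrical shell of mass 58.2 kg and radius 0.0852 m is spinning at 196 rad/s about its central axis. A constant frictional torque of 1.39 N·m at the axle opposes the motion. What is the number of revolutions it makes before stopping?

I = MR² = (58.2)(0.0852)² = 0.4225 kg·m².
The net torque has magnitude 1.39 N·m, opposing ω.
|α| = τ/I = 1.390/0.4225 = 3.290 rad/s² (deceleration).
ω² = ω₀² − 2|α|θ with ω = 0 ⇒ θ = ω₀²/(2|α|) = 5838 rad = 929.2 rev.

≈ 929 revolutions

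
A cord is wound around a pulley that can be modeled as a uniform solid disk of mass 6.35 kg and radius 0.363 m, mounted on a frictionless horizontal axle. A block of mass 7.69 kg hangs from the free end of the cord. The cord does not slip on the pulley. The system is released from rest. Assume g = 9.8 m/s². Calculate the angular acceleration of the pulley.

I = ½MR² = (1/2)(6.35)(0.363)² = 0.4184 kg·m².
Block: mg − T = ma. Pulley: TR = Iα. No-slip: a = αR, so T = (I/R²)a = 3.175·a.
Then mg = (m + 3.175)a, so a = (7.69)(9.8)/(7.69 + 3.175) = 6.936 m/s².
α = a/R = 6.936/0.363 = 19.11 rad/s².

α ≈ 19.1 rad/s²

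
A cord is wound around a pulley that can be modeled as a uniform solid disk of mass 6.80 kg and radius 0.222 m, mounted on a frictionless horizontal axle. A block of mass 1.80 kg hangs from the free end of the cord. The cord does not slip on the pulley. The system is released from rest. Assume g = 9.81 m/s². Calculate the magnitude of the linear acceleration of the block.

a ≈ 3.40 m/s²

I = ½MR² = (1/2)(6.80)(0.222)² = 0.1676 kg·m².
Block: mg − T = ma. Pulley: TR = Iα. No-slip: a = αR, so T = (I/R²)a = 3.400·a.
Then mg = (m + 3.400)a, so a = (1.80)(9.81)/(1.80 + 3.400) = 3.396 m/s².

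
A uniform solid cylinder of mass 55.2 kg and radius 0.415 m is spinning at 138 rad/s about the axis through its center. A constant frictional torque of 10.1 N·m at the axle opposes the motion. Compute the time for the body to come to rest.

I = ½MR² = (1/2)(55.2)(0.415)² = 4.753 kg·m².
The net torque has magnitude 10.1 N·m, opposing ω.
|α| = τ/I = 10.10/4.753 = 2.125 rad/s² (deceleration).
0 = ω₀ − |α|t ⇒ t = ω₀/|α| = 138/2.125 = 64.95 s.

t ≈ 64.9 s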